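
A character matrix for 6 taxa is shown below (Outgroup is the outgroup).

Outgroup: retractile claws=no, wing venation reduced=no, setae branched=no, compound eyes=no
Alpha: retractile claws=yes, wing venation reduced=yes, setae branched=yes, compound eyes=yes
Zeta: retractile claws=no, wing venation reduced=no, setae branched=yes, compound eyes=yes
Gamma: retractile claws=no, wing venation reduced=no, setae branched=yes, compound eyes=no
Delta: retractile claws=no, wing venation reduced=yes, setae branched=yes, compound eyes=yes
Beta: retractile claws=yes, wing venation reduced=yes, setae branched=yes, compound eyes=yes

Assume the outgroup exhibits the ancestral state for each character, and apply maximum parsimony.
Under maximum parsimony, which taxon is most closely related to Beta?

Alpha

The outgroup has state 'no' for every character, so 'yes' is the derived state throughout.
retractile claws (derived state 'yes') is shared by Alpha and Beta — a synapomorphy uniting that clade.
wing venation reduced (derived state 'yes') is shared by Alpha, Beta, and Delta — a synapomorphy uniting that clade.
setae branched (derived state 'yes') is shared by all ingroup taxa — unites the whole ingroup.
compound eyes (derived state 'yes') is shared by Alpha, Beta, Delta, and Zeta — a synapomorphy uniting that clade.
Most parsimonious ingroup topology: ((((Alpha,Beta),Delta),Zeta),Gamma).
Beta and Alpha form a cherry on this tree, so they are sister taxa.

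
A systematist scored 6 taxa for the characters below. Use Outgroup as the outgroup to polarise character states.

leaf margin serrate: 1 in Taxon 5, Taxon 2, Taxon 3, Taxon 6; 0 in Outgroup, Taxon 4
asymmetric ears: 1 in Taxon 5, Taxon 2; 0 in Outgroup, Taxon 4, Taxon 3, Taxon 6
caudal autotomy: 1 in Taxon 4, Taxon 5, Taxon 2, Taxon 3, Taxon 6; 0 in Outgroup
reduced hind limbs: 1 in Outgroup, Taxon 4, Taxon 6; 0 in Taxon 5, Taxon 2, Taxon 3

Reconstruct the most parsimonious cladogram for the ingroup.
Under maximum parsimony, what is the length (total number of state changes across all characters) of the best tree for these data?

4

Character polarity is set by the outgroup: the derived state is whichever differs from the outgroup's state, so for reduced hind limbs the derived state is '0', and for the remaining characters it is '1'.
leaf margin serrate (derived state '1') is shared by Taxon 2, Taxon 3, Taxon 5, and Taxon 6 — a synapomorphy uniting that clade.
asymmetric ears: derived state '1' in Taxon 2 and Taxon 5 only — synapomorphy for {Taxon 2, Taxon 5}.
All ingroup taxa share the derived state '1' for caudal autotomy; it defines the ingroup but does not resolve relationships within it.
reduced hind limbs: derived state '0' in Taxon 2, Taxon 3, and Taxon 5 only — synapomorphy for {Taxon 2, Taxon 3, Taxon 5}.
Most parsimonious ingroup topology: (Taxon 4,(((Taxon 5,Taxon 2),Taxon 3),Taxon 6)).
Changes per character on this tree: leaf margin serrate: 1; asymmetric ears: 1; caudal autotomy: 1; reduced hind limbs: 1.
Total = 4.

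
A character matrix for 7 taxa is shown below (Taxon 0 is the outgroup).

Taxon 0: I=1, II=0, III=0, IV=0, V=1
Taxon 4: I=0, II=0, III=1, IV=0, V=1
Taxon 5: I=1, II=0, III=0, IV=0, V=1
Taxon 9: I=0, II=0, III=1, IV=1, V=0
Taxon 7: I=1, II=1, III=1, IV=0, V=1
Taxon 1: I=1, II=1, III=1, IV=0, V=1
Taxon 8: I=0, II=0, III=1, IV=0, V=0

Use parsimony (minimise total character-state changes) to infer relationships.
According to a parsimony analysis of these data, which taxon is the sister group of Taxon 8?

Character polarity is set by the outgroup: the derived state is whichever differs from the outgroup's state, so for I, V the derived state is '0', and for the remaining characters it is '1'.
I: derived state '0' in Taxon 4, Taxon 8, and Taxon 9 only — synapomorphy for {Taxon 4, Taxon 8, Taxon 9}.
II (derived state '1') is shared by Taxon 1 and Taxon 7 — a synapomorphy uniting that clade.
III: derived state '1' in Taxon 1, Taxon 4, Taxon 7, Taxon 8, and Taxon 9 only — synapomorphy for {Taxon 1, Taxon 4, Taxon 7, Taxon 8, Taxon 9}.
IV: derived state '1' in Taxon 9 only — an autapomorphy, so it tells us nothing about relationships among taxa.
V (derived state '0') is shared by Taxon 8 and Taxon 9 — a synapomorphy uniting that clade.
Most parsimonious ingroup topology: (((Taxon 4,(Taxon 9,Taxon 8)),(Taxon 7,Taxon 1)),Taxon 5).
Taxon 8 and Taxon 9 form a cherry on this tree, so they are sister taxa.

Taxon 9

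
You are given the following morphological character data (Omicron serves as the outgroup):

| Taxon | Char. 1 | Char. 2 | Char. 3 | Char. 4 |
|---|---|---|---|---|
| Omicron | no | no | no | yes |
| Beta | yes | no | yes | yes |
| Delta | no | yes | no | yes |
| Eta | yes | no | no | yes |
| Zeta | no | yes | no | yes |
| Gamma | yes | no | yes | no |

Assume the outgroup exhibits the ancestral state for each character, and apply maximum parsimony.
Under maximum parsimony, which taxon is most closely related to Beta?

Gamma

Character polarity is set by the outgroup: the derived state is whichever differs from the outgroup's state, so for Char. 4 the derived state is 'no', and for the remaining characters it is 'yes'.
Char. 1: derived state 'yes' in Beta, Eta, and Gamma only — synapomorphy for {Beta, Eta, Gamma}.
Only Delta and Zeta show the derived state 'yes' for Char. 2, supporting them as a clade.
Char. 3: derived state 'yes' in Beta and Gamma only — synapomorphy for {Beta, Gamma}.
Char. 4 (derived state 'no') is unique to Gamma (autapomorphy; uninformative for grouping).
Most parsimonious ingroup topology: (((Beta,Gamma),Eta),(Delta,Zeta)).
Beta and Gamma form a cherry on this tree, so they are sister taxa.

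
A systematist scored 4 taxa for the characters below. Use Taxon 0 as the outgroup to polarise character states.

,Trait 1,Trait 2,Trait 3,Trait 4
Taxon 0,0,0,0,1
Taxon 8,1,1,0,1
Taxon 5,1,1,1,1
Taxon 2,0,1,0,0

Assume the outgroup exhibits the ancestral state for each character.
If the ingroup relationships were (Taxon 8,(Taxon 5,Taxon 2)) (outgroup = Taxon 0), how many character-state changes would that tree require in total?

Map each character onto (Taxon 8,(Taxon 5,Taxon 2)) (rooted by Taxon 0) and count the minimum state changes it requires (Fitch parsimony):
Trait 1: 2; Trait 2: 1; Trait 3: 1; Trait 4: 1.
Total tree length = 5.

5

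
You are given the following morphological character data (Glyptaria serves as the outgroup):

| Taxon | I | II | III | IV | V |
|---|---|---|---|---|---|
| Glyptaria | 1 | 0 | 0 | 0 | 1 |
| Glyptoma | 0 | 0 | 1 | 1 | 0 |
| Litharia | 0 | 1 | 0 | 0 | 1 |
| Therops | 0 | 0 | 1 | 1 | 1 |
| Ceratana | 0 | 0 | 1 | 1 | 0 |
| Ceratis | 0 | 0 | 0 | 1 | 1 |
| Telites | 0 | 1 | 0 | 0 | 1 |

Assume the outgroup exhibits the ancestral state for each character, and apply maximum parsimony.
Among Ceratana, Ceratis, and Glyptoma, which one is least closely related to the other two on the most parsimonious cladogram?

Character polarity is set by the outgroup: the derived state is whichever differs from the outgroup's state, so for I, V the derived state is '0', and for the remaining characters it is '1'.
All ingroup taxa share the derived state '0' for I; it defines the ingroup but does not resolve relationships within it.
Only Litharia and Telites show the derived state '1' for II, supporting them as a clade.
III: derived state '1' in Ceratana, Glyptoma, and Therops only — synapomorphy for {Ceratana, Glyptoma, Therops}.
Only Ceratana, Ceratis, Glyptoma, and Therops show the derived state '1' for IV, supporting them as a clade.
V: derived state '0' in Ceratana and Glyptoma only — synapomorphy for {Ceratana, Glyptoma}.
Most parsimonious ingroup topology: ((((Glyptoma,Ceratana),Therops),Ceratis),(Litharia,Telites)).
Ceratana and Glyptoma share a more recent common ancestor with each other than either does with Ceratis, so Ceratis is the least closely related of the three.

Ceratis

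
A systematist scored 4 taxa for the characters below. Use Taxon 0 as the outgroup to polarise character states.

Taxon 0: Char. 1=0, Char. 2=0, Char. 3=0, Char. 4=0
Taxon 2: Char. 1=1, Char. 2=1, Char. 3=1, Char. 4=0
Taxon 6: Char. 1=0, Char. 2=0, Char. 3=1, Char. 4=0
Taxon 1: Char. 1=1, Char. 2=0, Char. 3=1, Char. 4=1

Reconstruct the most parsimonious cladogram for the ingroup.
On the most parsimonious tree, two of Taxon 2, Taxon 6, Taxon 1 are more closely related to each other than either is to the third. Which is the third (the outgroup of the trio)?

The outgroup has state '0' for every character, so '1' is the derived state throughout.
Only Taxon 1 and Taxon 2 show the derived state '1' for Char. 1, supporting them as a clade.
Char. 2 (derived state '1') is unique to Taxon 2 (autapomorphy; uninformative for grouping).
Char. 3 (derived state '1') is shared by all ingroup taxa — unites the whole ingroup.
Char. 4: derived state '1' in Taxon 1 only — an autapomorphy, so it tells us nothing about relationships among taxa.
Most parsimonious ingroup topology: ((Taxon 2,Taxon 1),Taxon 6).
Taxon 1 and Taxon 2 share a more recent common ancestor with each other than either does with Taxon 6, so Taxon 6 is the least closely related of the three.

Taxon 6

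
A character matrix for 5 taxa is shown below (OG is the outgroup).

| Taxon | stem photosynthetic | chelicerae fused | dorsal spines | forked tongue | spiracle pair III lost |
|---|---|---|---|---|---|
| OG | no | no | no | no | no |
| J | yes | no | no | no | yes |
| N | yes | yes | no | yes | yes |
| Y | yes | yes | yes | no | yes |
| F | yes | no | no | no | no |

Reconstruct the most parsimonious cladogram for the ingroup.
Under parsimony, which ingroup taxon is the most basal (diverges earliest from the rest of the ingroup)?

The outgroup has state 'no' for every character, so 'yes' is the derived state throughout.
All ingroup taxa share the derived state 'yes' for stem photosynthetic; it defines the ingroup but does not resolve relationships within it.
chelicerae fused (derived state 'yes') is shared by N and Y — a synapomorphy uniting that clade.
dorsal spines (derived state 'yes') is unique to Y (autapomorphy; uninformative for grouping).
forked tongue (derived state 'yes') is unique to N (autapomorphy; uninformative for grouping).
Only J, N, and Y show the derived state 'yes' for spiracle pair III lost, supporting them as a clade.
Most parsimonious ingroup topology: ((J,(N,Y)),F).
F is sister to the clade containing all other ingroup taxa, so it is the earliest-diverging (most basal) ingroup lineage.

F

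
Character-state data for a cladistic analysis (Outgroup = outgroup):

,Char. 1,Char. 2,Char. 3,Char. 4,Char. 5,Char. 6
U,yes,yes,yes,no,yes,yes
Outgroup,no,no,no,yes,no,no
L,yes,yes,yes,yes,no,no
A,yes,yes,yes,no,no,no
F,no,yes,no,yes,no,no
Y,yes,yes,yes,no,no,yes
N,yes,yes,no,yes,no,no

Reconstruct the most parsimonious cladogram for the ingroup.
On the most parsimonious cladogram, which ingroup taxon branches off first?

F

Character polarity is set by the outgroup: the derived state is whichever differs from the outgroup's state, so for Char. 4 the derived state is 'no', and for the remaining characters it is 'yes'.
Char. 1 (derived state 'yes') is shared by A, L, N, U, and Y — a synapomorphy uniting that clade.
Char. 2 (derived state 'yes') is shared by all ingroup taxa — unites the whole ingroup.
Only A, L, U, and Y show the derived state 'yes' for Char. 3, supporting them as a clade.
Char. 4 (derived state 'no') is shared by A, U, and Y — a synapomorphy uniting that clade.
Char. 5 (derived state 'yes') is unique to U (autapomorphy; uninformative for grouping).
Char. 6 (derived state 'yes') is shared by U and Y — a synapomorphy uniting that clade.
Most parsimonious ingroup topology: (((L,(A,(Y,U))),N),F).
F is sister to the clade containing all other ingroup taxa, so it is the earliest-diverging (most basal) ingroup lineage.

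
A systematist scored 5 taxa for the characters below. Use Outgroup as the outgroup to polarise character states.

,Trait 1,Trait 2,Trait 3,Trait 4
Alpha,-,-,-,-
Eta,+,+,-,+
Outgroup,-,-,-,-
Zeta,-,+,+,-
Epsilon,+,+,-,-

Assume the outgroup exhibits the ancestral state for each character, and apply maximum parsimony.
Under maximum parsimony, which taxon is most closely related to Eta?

Epsilon

The outgroup has state '-' for every character, so '+' is the derived state throughout.
Only Epsilon and Eta show the derived state '+' for Trait 1, supporting them as a clade.
Only Epsilon, Eta, and Zeta show the derived state '+' for Trait 2, supporting them as a clade.
Trait 3 (derived state '+') is unique to Zeta (autapomorphy; uninformative for grouping).
Trait 4 (derived state '+') is unique to Eta (autapomorphy; uninformative for grouping).
Most parsimonious ingroup topology: ((Zeta,(Eta,Epsilon)),Alpha).
Eta and Epsilon form a cherry on this tree, so they are sister taxa.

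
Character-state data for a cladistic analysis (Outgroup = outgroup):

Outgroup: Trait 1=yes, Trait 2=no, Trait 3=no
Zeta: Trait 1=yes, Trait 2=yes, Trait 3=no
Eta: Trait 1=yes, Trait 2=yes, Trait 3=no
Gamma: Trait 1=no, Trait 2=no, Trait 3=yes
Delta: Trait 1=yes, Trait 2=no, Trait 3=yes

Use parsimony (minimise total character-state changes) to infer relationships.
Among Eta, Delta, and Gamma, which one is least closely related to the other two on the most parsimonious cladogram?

Eta

Character polarity is set by the outgroup: the derived state is whichever differs from the outgroup's state, so for Trait 1 the derived state is 'no', and for the remaining characters it is 'yes'.
Trait 1: derived state 'no' in Gamma only — an autapomorphy, so it tells us nothing about relationships among taxa.
Trait 2 (derived state 'yes') is shared by Eta and Zeta — a synapomorphy uniting that clade.
Trait 3 (derived state 'yes') is shared by Delta and Gamma — a synapomorphy uniting that clade.
Most parsimonious ingroup topology: ((Zeta,Eta),(Gamma,Delta)).
Gamma and Delta share a more recent common ancestor with each other than either does with Eta, so Eta is the least closely related of the three.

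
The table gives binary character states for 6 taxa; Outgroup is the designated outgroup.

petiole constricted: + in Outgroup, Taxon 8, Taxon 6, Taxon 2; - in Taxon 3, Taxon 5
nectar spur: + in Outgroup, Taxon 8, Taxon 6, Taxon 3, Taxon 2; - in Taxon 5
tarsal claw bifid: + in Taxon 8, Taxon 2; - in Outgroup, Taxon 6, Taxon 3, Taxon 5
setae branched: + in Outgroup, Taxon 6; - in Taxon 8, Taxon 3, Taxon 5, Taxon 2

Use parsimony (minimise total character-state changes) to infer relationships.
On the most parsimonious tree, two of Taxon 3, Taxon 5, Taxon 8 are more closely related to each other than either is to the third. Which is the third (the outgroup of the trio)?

Taxon 8

Character polarity is set by the outgroup: the derived state is whichever differs from the outgroup's state, so for petiole constricted, nectar spur, setae branched the derived state is '-', and for the remaining characters it is '+'.
Only Taxon 3 and Taxon 5 show the derived state '-' for petiole constricted, supporting them as a clade.
nectar spur: derived state '-' in Taxon 5 only — an autapomorphy, so it tells us nothing about relationships among taxa.
Only Taxon 2 and Taxon 8 show the derived state '+' for tarsal claw bifid, supporting them as a clade.
Only Taxon 2, Taxon 3, Taxon 5, and Taxon 8 show the derived state '-' for setae branched, supporting them as a clade.
Most parsimonious ingroup topology: (((Taxon 8,Taxon 2),(Taxon 3,Taxon 5)),Taxon 6).
Taxon 3 and Taxon 5 share a more recent common ancestor with each other than either does with Taxon 8, so Taxon 8 is the least closely related of the three.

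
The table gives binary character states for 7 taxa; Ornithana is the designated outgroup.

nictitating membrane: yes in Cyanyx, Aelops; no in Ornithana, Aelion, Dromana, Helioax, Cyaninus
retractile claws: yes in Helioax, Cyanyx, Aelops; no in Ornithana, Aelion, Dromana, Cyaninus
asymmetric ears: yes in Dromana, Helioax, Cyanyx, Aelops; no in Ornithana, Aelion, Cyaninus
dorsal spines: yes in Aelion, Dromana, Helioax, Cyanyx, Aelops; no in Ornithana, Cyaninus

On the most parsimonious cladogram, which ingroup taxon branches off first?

The outgroup has state 'no' for every character, so 'yes' is the derived state throughout.
nictitating membrane: derived state 'yes' in Aelops and Cyanyx only — synapomorphy for {Aelops, Cyanyx}.
retractile claws (derived state 'yes') is shared by Aelops, Cyanyx, and Helioax — a synapomorphy uniting that clade.
asymmetric ears: derived state 'yes' in Aelops, Cyanyx, Dromana, and Helioax only — synapomorphy for {Aelops, Cyanyx, Dromana, Helioax}.
dorsal spines: derived state 'yes' in Aelion, Aelops, Cyanyx, Dromana, and Helioax only — synapomorphy for {Aelion, Aelops, Cyanyx, Dromana, Helioax}.
Most parsimonious ingroup topology: ((Aelion,(Dromana,(Helioax,(Cyanyx,Aelops)))),Cyaninus).
Cyaninus is sister to the clade containing all other ingroup taxa, so it is the earliest-diverging (most basal) ingroup lineage.

Cyaninus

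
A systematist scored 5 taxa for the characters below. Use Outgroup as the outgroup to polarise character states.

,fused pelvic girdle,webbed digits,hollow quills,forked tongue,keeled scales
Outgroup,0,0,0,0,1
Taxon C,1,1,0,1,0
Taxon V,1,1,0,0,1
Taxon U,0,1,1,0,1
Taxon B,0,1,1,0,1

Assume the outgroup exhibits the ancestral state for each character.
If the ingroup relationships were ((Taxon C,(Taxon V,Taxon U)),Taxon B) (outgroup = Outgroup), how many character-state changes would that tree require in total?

Map each character onto ((Taxon C,(Taxon V,Taxon U)),Taxon B) (rooted by Outgroup) and count the minimum state changes it requires (Fitch parsimony):
fused pelvic girdle: 2; webbed digits: 1; hollow quills: 2; forked tongue: 1; keeled scales: 1.
Total tree length = 7.

7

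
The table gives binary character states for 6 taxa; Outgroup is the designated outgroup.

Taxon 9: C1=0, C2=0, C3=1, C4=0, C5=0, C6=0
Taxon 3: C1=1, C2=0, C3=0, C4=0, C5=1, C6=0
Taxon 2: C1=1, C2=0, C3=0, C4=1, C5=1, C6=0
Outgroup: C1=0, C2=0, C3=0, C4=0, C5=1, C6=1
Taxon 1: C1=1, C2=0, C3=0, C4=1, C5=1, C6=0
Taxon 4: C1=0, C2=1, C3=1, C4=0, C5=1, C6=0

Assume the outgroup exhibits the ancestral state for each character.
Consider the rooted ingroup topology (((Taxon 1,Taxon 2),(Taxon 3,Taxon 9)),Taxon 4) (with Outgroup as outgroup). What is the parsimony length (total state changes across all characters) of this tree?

Map each character onto (((Taxon 1,Taxon 2),(Taxon 3,Taxon 9)),Taxon 4) (rooted by Outgroup) and count the minimum state changes it requires (Fitch parsimony):
C1: 2; C2: 1; C3: 2; C4: 1; C5: 1; C6: 1.
Total tree length = 8.

8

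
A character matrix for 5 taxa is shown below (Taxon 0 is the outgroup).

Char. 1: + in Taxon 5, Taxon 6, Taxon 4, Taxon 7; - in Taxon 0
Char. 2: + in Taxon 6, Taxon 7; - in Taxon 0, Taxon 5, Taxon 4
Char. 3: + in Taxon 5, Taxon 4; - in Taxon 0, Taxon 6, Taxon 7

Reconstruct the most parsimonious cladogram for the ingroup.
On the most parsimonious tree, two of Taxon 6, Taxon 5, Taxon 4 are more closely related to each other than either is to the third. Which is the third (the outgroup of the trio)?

Taxon 6

The outgroup has state '-' for every character, so '+' is the derived state throughout.
All ingroup taxa share the derived state '+' for Char. 1; it defines the ingroup but does not resolve relationships within it.
Only Taxon 6 and Taxon 7 show the derived state '+' for Char. 2, supporting them as a clade.
Only Taxon 4 and Taxon 5 show the derived state '+' for Char. 3, supporting them as a clade.
Most parsimonious ingroup topology: ((Taxon 5,Taxon 4),(Taxon 6,Taxon 7)).
Taxon 5 and Taxon 4 share a more recent common ancestor with each other than either does with Taxon 6, so Taxon 6 is the least closely related of the three.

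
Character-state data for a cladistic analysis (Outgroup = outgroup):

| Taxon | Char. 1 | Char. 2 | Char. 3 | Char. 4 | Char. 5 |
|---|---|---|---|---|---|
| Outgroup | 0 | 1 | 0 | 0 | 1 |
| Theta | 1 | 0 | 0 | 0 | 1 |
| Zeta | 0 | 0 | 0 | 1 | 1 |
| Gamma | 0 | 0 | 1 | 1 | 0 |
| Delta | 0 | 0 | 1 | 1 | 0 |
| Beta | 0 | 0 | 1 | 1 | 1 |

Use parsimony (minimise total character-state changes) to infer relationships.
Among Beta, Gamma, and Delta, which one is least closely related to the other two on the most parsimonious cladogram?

Character polarity is set by the outgroup: the derived state is whichever differs from the outgroup's state, so for Char. 2, Char. 5 the derived state is '0', and for the remaining characters it is '1'.
Char. 1: derived state '1' in Theta only — an autapomorphy, so it tells us nothing about relationships among taxa.
All ingroup taxa share the derived state '0' for Char. 2; it defines the ingroup but does not resolve relationships within it.
Only Beta, Delta, and Gamma show the derived state '1' for Char. 3, supporting them as a clade.
Only Beta, Delta, Gamma, and Zeta show the derived state '1' for Char. 4, supporting them as a clade.
Only Delta and Gamma show the derived state '0' for Char. 5, supporting them as a clade.
Most parsimonious ingroup topology: (Theta,(Zeta,((Gamma,Delta),Beta))).
Gamma and Delta share a more recent common ancestor with each other than either does with Beta, so Beta is the least closely related of the three.

Beta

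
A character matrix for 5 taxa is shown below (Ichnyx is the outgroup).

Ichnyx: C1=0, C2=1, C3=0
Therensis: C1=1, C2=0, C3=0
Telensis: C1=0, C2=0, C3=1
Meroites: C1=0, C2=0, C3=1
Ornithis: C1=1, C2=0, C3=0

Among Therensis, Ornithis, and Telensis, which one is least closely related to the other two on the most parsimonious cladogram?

Telensis

Character polarity is set by the outgroup: the derived state is whichever differs from the outgroup's state, so for C2 the derived state is '0', and for the remaining characters it is '1'.
C1 (derived state '1') is shared by Ornithis and Therensis — a synapomorphy uniting that clade.
All ingroup taxa share the derived state '0' for C2; it defines the ingroup but does not resolve relationships within it.
C3: derived state '1' in Meroites and Telensis only — synapomorphy for {Meroites, Telensis}.
Most parsimonious ingroup topology: ((Therensis,Ornithis),(Telensis,Meroites)).
Ornithis and Therensis share a more recent common ancestor with each other than either does with Telensis, so Telensis is the least closely related of the three.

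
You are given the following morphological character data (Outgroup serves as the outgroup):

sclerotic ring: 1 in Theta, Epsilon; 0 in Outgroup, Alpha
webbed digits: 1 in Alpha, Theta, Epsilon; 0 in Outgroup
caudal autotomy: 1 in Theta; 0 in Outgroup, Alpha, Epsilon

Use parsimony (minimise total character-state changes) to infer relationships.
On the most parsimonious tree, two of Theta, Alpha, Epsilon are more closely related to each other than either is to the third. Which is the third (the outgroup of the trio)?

Alpha

The outgroup has state '0' for every character, so '1' is the derived state throughout.
sclerotic ring (derived state '1') is shared by Epsilon and Theta — a synapomorphy uniting that clade.
webbed digits (derived state '1') is shared by all ingroup taxa — unites the whole ingroup.
caudal autotomy (derived state '1') is unique to Theta (autapomorphy; uninformative for grouping).
Most parsimonious ingroup topology: (Alpha,(Theta,Epsilon)).
Theta and Epsilon share a more recent common ancestor with each other than either does with Alpha, so Alpha is the least closely related of the three.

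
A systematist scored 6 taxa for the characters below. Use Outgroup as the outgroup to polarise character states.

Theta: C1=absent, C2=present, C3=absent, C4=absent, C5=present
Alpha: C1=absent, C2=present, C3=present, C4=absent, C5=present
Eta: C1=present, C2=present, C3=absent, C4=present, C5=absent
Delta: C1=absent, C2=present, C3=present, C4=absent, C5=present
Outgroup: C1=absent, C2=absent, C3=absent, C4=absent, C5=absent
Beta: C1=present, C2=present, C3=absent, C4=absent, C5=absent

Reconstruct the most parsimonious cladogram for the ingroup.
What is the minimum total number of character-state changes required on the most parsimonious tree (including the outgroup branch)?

5

The outgroup has state 'absent' for every character, so 'present' is the derived state throughout.
C1 (derived state 'present') is shared by Beta and Eta — a synapomorphy uniting that clade.
C2 (derived state 'present') is shared by all ingroup taxa — unites the whole ingroup.
C3 (derived state 'present') is shared by Alpha and Delta — a synapomorphy uniting that clade.
C4: derived state 'present' in Eta only — an autapomorphy, so it tells us nothing about relationships among taxa.
Only Alpha, Delta, and Theta show the derived state 'present' for C5, supporting them as a clade.
Most parsimonious ingroup topology: (((Alpha,Delta),Theta),(Beta,Eta)).
Changes per character on this tree: C1: 1; C2: 1; C3: 1; C4: 1; C5: 1.
Total = 5.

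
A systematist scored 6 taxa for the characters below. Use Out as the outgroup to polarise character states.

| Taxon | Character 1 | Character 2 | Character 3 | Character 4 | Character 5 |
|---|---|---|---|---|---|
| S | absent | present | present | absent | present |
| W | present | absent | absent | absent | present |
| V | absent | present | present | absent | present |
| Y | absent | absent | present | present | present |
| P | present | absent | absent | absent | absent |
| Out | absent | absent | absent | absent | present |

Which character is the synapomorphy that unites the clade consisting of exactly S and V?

Character 2

Character polarity is set by the outgroup: the derived state is whichever differs from the outgroup's state, so for Character 5 the derived state is 'absent', and for the remaining characters it is 'present'.
Only P and W show the derived state 'present' for Character 1, supporting them as a clade.
Character 2: derived state 'present' in S and V only — synapomorphy for {S, V}.
Character 3 (derived state 'present') is shared by S, V, and Y — a synapomorphy uniting that clade.
Character 4 (derived state 'present') is unique to Y (autapomorphy; uninformative for grouping).
Character 5: derived state 'absent' in P only — an autapomorphy, so it tells us nothing about relationships among taxa.
Most parsimonious ingroup topology: (((S,V),Y),(P,W)).
The clade {S, V} is supported by Character 2: its derived state 'present' occurs in exactly those taxa and in no other taxon (including the outgroup).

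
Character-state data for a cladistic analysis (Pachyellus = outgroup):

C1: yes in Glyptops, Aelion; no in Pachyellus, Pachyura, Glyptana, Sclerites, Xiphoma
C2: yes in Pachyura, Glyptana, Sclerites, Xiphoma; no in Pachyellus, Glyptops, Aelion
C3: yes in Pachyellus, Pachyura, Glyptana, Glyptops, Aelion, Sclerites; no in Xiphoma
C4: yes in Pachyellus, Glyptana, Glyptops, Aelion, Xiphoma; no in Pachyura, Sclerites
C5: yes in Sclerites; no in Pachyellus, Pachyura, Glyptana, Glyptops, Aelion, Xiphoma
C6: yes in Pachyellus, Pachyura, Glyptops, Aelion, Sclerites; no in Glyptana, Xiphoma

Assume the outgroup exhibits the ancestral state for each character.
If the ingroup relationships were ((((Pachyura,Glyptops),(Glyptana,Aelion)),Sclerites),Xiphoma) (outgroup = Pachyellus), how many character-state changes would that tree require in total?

11

Map each character onto ((((Pachyura,Glyptops),(Glyptana,Aelion)),Sclerites),Xiphoma) (rooted by Pachyellus) and count the minimum state changes it requires (Fitch parsimony):
C1: 2; C2: 3; C3: 1; C4: 2; C5: 1; C6: 2.
Total tree length = 11.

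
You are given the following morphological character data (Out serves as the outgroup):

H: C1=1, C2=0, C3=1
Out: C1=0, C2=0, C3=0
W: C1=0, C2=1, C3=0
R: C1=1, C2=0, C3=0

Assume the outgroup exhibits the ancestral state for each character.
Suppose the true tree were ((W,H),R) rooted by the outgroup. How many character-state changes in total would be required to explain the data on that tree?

Map each character onto ((W,H),R) (rooted by Out) and count the minimum state changes it requires (Fitch parsimony):
C1: 2; C2: 1; C3: 1.
Total tree length = 4.

4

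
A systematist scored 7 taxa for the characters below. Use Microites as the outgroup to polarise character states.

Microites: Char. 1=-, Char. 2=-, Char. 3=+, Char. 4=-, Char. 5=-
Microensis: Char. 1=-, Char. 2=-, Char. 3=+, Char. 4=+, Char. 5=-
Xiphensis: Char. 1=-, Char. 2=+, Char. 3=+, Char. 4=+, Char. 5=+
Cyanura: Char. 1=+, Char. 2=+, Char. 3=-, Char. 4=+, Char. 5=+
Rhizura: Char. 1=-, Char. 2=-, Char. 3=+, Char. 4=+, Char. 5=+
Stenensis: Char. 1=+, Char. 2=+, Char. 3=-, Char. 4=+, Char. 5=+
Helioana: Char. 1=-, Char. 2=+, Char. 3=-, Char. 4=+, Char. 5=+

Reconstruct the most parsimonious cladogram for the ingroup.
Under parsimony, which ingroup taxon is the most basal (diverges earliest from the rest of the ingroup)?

Character polarity is set by the outgroup: the derived state is whichever differs from the outgroup's state, so for Char. 3 the derived state is '-', and for the remaining characters it is '+'.
Char. 1: derived state '+' in Cyanura and Stenensis only — synapomorphy for {Cyanura, Stenensis}.
Char. 2: derived state '+' in Cyanura, Helioana, Stenensis, and Xiphensis only — synapomorphy for {Cyanura, Helioana, Stenensis, Xiphensis}.
Char. 3: derived state '-' in Cyanura, Helioana, and Stenensis only — synapomorphy for {Cyanura, Helioana, Stenensis}.
Char. 4 (derived state '+') is shared by all ingroup taxa — unites the whole ingroup.
Only Cyanura, Helioana, Rhizura, Stenensis, and Xiphensis show the derived state '+' for Char. 5, supporting them as a clade.
Most parsimonious ingroup topology: (Microensis,((Xiphensis,((Cyanura,Stenensis),Helioana)),Rhizura)).
Microensis is sister to the clade containing all other ingroup taxa, so it is the earliest-diverging (most basal) ingroup lineage.

Microensis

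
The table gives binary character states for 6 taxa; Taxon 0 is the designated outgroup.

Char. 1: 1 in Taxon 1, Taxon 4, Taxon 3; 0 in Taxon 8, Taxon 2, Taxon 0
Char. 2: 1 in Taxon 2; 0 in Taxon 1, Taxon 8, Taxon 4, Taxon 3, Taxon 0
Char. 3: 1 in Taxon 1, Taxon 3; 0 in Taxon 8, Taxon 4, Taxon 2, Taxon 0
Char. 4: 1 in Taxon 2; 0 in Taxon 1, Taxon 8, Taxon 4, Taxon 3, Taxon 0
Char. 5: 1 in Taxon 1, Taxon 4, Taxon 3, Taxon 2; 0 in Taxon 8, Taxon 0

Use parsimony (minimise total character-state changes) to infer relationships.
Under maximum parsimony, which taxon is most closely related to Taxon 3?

Taxon 1

The outgroup has state '0' for every character, so '1' is the derived state throughout.
Only Taxon 1, Taxon 3, and Taxon 4 show the derived state '1' for Char. 1, supporting them as a clade.
Char. 2 (derived state '1') is unique to Taxon 2 (autapomorphy; uninformative for grouping).
Char. 3: derived state '1' in Taxon 1 and Taxon 3 only — synapomorphy for {Taxon 1, Taxon 3}.
Char. 4: derived state '1' in Taxon 2 only — an autapomorphy, so it tells us nothing about relationships among taxa.
Only Taxon 1, Taxon 2, Taxon 3, and Taxon 4 show the derived state '1' for Char. 5, supporting them as a clade.
Most parsimonious ingroup topology: ((Taxon 2,((Taxon 3,Taxon 1),Taxon 4)),Taxon 8).
Taxon 3 and Taxon 1 form a cherry on this tree, so they are sister taxa.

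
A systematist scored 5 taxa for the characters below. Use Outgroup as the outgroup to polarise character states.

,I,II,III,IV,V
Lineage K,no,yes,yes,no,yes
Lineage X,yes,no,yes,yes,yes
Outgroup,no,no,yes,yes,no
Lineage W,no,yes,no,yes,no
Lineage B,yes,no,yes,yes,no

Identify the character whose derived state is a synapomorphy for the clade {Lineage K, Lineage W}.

Character polarity is set by the outgroup: the derived state is whichever differs from the outgroup's state, so for III, IV the derived state is 'no', and for the remaining characters it is 'yes'.
I (derived state 'yes') is shared by Lineage B and Lineage X — a synapomorphy uniting that clade.
II (derived state 'yes') is shared by Lineage K and Lineage W — a synapomorphy uniting that clade.
III: derived state 'no' in Lineage W only — an autapomorphy, so it tells us nothing about relationships among taxa.
IV (derived state 'no') is unique to Lineage K (autapomorphy; uninformative for grouping).
V groups Lineage K and Lineage X, which is incompatible with the clades supported by the remaining characters; treating it as convergent (homoplasy) costs fewer steps than any alternative tree.
Most parsimonious ingroup topology: ((Lineage X,Lineage B),(Lineage W,Lineage K)).
The clade {Lineage K, Lineage W} is supported by II: its derived state 'yes' occurs in exactly those taxa and in no other taxon (including the outgroup).

II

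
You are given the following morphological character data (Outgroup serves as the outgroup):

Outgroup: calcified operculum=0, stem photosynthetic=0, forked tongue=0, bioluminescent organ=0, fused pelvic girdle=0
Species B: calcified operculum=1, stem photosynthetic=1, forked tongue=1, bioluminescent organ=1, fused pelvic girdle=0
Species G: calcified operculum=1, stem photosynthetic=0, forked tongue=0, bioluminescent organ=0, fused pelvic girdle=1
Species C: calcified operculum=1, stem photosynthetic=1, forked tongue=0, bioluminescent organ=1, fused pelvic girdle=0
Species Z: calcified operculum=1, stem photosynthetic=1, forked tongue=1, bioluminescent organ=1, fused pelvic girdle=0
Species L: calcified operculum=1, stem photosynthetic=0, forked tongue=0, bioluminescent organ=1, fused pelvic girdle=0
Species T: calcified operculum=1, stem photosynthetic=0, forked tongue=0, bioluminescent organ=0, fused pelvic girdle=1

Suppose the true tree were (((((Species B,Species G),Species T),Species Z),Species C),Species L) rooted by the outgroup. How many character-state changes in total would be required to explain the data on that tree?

11

Map each character onto (((((Species B,Species G),Species T),Species Z),Species C),Species L) (rooted by Outgroup) and count the minimum state changes it requires (Fitch parsimony):
calcified operculum: 1; stem photosynthetic: 3; forked tongue: 2; bioluminescent organ: 3; fused pelvic girdle: 2.
Total tree length = 11.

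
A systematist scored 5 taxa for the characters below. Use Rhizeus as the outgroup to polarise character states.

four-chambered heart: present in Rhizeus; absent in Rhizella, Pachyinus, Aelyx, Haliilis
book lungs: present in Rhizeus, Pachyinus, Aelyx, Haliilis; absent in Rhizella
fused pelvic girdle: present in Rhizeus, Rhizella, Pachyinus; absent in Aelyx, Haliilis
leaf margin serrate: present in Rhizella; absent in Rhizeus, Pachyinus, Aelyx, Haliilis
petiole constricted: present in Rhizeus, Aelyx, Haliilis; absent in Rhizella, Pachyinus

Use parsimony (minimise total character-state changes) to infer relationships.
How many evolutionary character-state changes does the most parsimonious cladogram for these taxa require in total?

Character polarity is set by the outgroup: the derived state is whichever differs from the outgroup's state, so for four-chambered heart, book lungs, fused pelvic girdle, petiole constricted the derived state is 'absent', and for the remaining characters it is 'present'.
four-chambered heart (derived state 'absent') is shared by all ingroup taxa — unites the whole ingroup.
book lungs: derived state 'absent' in Rhizella only — an autapomorphy, so it tells us nothing about relationships among taxa.
fused pelvic girdle: derived state 'absent' in Aelyx and Haliilis only — synapomorphy for {Aelyx, Haliilis}.
leaf margin serrate: derived state 'present' in Rhizella only — an autapomorphy, so it tells us nothing about relationships among taxa.
petiole constricted (derived state 'absent') is shared by Pachyinus and Rhizella — a synapomorphy uniting that clade.
Most parsimonious ingroup topology: ((Rhizella,Pachyinus),(Aelyx,Haliilis)).
Changes per character on this tree: four-chambered heart: 1; book lungs: 1; fused pelvic girdle: 1; leaf margin serrate: 1; petiole constricted: 1.
Total = 5.

5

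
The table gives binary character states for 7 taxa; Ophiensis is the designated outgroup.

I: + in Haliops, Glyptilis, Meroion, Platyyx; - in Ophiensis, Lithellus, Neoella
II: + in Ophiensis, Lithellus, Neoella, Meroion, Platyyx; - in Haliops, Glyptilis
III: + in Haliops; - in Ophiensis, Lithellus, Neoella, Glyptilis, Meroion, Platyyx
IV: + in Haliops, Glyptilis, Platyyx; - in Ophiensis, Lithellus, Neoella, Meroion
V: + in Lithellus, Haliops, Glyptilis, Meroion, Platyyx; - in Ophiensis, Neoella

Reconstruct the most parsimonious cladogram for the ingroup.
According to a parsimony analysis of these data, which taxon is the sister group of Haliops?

Glyptilis

Character polarity is set by the outgroup: the derived state is whichever differs from the outgroup's state, so for II the derived state is '-', and for the remaining characters it is '+'.
I (derived state '+') is shared by Glyptilis, Haliops, Meroion, and Platyyx — a synapomorphy uniting that clade.
Only Glyptilis and Haliops show the derived state '-' for II, supporting them as a clade.
III (derived state '+') is unique to Haliops (autapomorphy; uninformative for grouping).
Only Glyptilis, Haliops, and Platyyx show the derived state '+' for IV, supporting them as a clade.
V: derived state '+' in Glyptilis, Haliops, Lithellus, Meroion, and Platyyx only — synapomorphy for {Glyptilis, Haliops, Lithellus, Meroion, Platyyx}.
Most parsimonious ingroup topology: ((Lithellus,(((Haliops,Glyptilis),Platyyx),Meroion)),Neoella).
Haliops and Glyptilis form a cherry on this tree, so they are sister taxa.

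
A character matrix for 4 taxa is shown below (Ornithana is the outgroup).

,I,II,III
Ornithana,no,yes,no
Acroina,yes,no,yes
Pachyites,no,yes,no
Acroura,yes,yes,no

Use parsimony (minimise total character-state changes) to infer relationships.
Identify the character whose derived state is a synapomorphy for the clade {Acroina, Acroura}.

I

Character polarity is set by the outgroup: the derived state is whichever differs from the outgroup's state, so for II the derived state is 'no', and for the remaining characters it is 'yes'.
I (derived state 'yes') is shared by Acroina and Acroura — a synapomorphy uniting that clade.
II (derived state 'no') is unique to Acroina (autapomorphy; uninformative for grouping).
III: derived state 'yes' in Acroina only — an autapomorphy, so it tells us nothing about relationships among taxa.
Most parsimonious ingroup topology: ((Acroina,Acroura),Pachyites).
The clade {Acroina, Acroura} is supported by I: its derived state 'yes' occurs in exactly those taxa and in no other taxon (including the outgroup).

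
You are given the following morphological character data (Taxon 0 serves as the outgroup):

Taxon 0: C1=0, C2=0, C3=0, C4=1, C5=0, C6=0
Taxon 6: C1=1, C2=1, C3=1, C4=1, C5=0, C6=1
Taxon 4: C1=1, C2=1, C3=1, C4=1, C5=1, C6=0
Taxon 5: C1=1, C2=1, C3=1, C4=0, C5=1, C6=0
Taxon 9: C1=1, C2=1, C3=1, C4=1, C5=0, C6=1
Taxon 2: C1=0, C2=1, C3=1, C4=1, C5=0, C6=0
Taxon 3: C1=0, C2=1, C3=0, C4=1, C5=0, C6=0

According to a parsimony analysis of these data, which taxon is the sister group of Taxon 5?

Character polarity is set by the outgroup: the derived state is whichever differs from the outgroup's state, so for C4 the derived state is '0', and for the remaining characters it is '1'.
C1 (derived state '1') is shared by Taxon 4, Taxon 5, Taxon 6, and Taxon 9 — a synapomorphy uniting that clade.
All ingroup taxa share the derived state '1' for C2; it defines the ingroup but does not resolve relationships within it.
C3: derived state '1' in Taxon 2, Taxon 4, Taxon 5, Taxon 6, and Taxon 9 only — synapomorphy for {Taxon 2, Taxon 4, Taxon 5, Taxon 6, Taxon 9}.
C4 (derived state '0') is unique to Taxon 5 (autapomorphy; uninformative for grouping).
C5 (derived state '1') is shared by Taxon 4 and Taxon 5 — a synapomorphy uniting that clade.
C6 (derived state '1') is shared by Taxon 6 and Taxon 9 — a synapomorphy uniting that clade.
Most parsimonious ingroup topology: ((((Taxon 6,Taxon 9),(Taxon 4,Taxon 5)),Taxon 2),Taxon 3).
Taxon 5 and Taxon 4 form a cherry on this tree, so they are sister taxa.

Taxon 4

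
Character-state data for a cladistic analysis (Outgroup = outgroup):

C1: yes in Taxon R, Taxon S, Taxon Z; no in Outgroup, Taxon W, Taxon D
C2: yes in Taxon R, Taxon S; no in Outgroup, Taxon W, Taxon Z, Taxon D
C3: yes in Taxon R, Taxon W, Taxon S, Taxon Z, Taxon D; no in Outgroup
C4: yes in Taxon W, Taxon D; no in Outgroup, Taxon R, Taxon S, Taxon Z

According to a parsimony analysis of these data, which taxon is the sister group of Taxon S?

The outgroup has state 'no' for every character, so 'yes' is the derived state throughout.
Only Taxon R, Taxon S, and Taxon Z show the derived state 'yes' for C1, supporting them as a clade.
C2: derived state 'yes' in Taxon R and Taxon S only — synapomorphy for {Taxon R, Taxon S}.
C3 (derived state 'yes') is shared by all ingroup taxa — unites the whole ingroup.
Only Taxon D and Taxon W show the derived state 'yes' for C4, supporting them as a clade.
Most parsimonious ingroup topology: (((Taxon R,Taxon S),Taxon Z),(Taxon W,Taxon D)).
Taxon S and Taxon R form a cherry on this tree, so they are sister taxa.

Taxon R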